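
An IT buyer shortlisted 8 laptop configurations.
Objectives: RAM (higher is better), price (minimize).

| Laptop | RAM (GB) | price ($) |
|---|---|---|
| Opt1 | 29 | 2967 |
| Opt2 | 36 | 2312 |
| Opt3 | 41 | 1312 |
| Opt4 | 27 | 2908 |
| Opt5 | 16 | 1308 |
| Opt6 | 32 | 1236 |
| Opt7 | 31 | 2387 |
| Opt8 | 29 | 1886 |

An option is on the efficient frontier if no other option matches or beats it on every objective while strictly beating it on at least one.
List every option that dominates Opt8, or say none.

Opt3: RAM 41≥29, price 1312≤1886 — dominates Opt8.
Opt6: RAM 32≥29, price 1236≤1886 — dominates Opt8.
Others (Opt1, Opt2, Opt4, Opt5, Opt7) are each worse than Opt8 on at least one objective.

Opt3, Opt6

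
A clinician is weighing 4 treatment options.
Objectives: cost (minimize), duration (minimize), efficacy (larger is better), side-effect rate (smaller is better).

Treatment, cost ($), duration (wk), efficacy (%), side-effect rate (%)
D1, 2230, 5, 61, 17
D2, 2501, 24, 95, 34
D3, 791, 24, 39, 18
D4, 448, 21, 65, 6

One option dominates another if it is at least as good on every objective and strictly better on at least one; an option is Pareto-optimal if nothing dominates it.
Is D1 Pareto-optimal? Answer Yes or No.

D2: worse on cost (2501 vs 2230).
D3: worse on duration (24 vs 5).
D4: worse on duration (21 vs 5).
No option is at least as good as D1 on every objective and strictly better on one.

Yes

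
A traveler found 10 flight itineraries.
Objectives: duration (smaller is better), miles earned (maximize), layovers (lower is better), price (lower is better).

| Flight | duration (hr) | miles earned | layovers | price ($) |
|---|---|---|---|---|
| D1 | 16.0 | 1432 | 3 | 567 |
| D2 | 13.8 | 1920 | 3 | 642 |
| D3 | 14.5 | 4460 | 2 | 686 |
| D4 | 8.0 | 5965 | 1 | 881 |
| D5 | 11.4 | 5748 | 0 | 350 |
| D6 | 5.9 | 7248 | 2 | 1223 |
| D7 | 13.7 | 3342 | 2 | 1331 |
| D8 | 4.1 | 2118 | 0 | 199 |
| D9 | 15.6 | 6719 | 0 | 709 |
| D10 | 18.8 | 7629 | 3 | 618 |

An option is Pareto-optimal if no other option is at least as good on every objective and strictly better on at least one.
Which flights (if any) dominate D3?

D5

D5: duration 11.4≤14.5, miles earned 5748≥4460, layovers 0≤2, price 350≤686 — dominates D3.
Others (D1, D2, D4, D6, D7, D8, D9, D10) are each worse than D3 on at least one objective.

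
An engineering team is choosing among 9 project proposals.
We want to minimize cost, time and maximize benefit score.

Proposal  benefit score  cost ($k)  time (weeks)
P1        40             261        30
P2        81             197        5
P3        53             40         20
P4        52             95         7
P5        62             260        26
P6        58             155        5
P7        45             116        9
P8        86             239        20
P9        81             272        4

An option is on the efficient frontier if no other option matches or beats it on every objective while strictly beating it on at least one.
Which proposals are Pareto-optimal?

P2, P3, P4, P6, P8, P9

P1: dominated by P2 (benefit score 81≥40, cost 197≤261, time 5≤30).
P2: not dominated.
P3: not dominated (best cost).
P4: not dominated.
P5: dominated by P2 (benefit score 81≥62, cost 197≤260, time 5≤26).
P6: not dominated.
P7: dominated by P4 (benefit score 52≥45, cost 95≤116, time 7≤9).
P8: not dominated (best benefit score).
P9: not dominated (best time).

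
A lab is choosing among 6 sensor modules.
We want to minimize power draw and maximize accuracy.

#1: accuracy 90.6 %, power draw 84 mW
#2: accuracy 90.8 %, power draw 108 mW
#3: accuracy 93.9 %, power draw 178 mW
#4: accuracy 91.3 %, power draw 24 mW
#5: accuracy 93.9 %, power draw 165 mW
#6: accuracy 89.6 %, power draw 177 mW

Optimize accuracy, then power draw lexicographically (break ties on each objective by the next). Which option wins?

#5

First maximize accuracy: best is 93.9, kept {#3, #5}.
Then minimize power draw: best is 165, kept {#5}.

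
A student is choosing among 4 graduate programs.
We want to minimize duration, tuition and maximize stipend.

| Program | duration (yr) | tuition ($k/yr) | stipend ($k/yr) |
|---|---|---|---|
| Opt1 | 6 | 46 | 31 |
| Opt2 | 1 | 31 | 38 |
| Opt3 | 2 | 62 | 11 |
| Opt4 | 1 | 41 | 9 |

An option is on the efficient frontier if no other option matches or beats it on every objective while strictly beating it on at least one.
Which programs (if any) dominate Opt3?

Opt2

Opt2: duration 1≤2, tuition 31≤62, stipend 38≥11 — dominates Opt3.
Others (Opt1, Opt4) are each worse than Opt3 on at least one objective.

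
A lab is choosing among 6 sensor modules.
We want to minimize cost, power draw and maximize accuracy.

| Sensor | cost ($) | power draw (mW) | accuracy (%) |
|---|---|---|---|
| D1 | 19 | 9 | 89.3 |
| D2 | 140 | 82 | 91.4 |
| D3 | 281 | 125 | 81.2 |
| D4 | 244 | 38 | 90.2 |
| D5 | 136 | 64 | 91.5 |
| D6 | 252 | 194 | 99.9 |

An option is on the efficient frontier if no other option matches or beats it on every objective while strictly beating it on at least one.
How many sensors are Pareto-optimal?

D1: not dominated (best cost).
D2: dominated by D5 (cost 136≤140, power draw 64≤82, accuracy 91.5≥91.4).
D3: dominated by D1 (cost 19≤281, power draw 9≤125, accuracy 89.3≥81.2).
D4: not dominated.
D5: not dominated.
D6: not dominated (best accuracy).
Pareto-optimal: D1, D4, D5, D6 → 4.

4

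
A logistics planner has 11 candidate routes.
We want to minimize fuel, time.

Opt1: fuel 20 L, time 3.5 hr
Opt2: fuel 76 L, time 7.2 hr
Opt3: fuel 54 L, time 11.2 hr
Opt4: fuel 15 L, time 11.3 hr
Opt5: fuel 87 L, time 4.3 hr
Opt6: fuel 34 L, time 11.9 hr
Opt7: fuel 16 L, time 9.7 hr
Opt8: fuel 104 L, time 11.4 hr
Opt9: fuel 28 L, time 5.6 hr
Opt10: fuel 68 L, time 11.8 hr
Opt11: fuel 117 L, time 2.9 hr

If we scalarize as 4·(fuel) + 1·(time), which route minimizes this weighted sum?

Opt4

Opt1: 4·20 + 1·3.5 = 83.5
Opt2: 4·76 + 1·7.2 = 311.2
Opt3: 4·54 + 1·11.2 = 227.2
Opt4: 4·15 + 1·11.3 = 71.3
Opt5: 4·87 + 1·4.3 = 352.3
Opt6: 4·34 + 1·11.9 = 147.9
Opt7: 4·16 + 1·9.7 = 73.7
Opt8: 4·104 + 1·11.4 = 427.4
Opt9: 4·28 + 1·5.6 = 117.6
Opt10: 4·68 + 1·11.8 = 283.8
Opt11: 4·117 + 1·2.9 = 470.9
Lowest: Opt4 at 71.3.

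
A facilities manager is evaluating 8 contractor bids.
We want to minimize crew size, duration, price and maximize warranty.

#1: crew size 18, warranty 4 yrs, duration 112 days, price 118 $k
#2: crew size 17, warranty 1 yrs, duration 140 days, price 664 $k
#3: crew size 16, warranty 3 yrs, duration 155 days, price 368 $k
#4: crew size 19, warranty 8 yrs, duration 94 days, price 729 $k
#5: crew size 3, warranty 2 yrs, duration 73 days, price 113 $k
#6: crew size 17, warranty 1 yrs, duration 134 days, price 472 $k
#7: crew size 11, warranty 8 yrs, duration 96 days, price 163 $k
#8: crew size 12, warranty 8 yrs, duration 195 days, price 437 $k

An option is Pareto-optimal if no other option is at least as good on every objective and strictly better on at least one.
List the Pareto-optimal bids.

#1, #4, #5, #7

#1: not dominated.
#2: dominated by #5 (crew size 3≤17, warranty 2≥1, duration 73≤140, price 113≤664).
#3: dominated by #7 (crew size 11≤16, warranty 8≥3, duration 96≤155, price 163≤368).
#4: not dominated.
#5: not dominated (best crew size).
#6: dominated by #5 (crew size 3≤17, warranty 2≥1, duration 73≤134, price 113≤472).
#7: not dominated.
#8: dominated by #7 (crew size 11≤12, warranty 8≥8, duration 96≤195, price 163≤437).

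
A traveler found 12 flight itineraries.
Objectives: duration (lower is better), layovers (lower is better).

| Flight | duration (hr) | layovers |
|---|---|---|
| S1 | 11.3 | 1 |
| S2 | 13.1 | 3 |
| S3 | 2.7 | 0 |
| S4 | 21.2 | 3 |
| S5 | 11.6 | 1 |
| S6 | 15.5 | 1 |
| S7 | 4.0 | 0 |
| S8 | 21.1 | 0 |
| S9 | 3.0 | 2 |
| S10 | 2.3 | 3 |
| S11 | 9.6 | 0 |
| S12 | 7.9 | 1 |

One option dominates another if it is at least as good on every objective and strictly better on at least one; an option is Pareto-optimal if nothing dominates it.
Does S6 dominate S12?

S6 vs S12: S6 is worse on duration (15.5 vs 7.9), so it does not dominate S12.

No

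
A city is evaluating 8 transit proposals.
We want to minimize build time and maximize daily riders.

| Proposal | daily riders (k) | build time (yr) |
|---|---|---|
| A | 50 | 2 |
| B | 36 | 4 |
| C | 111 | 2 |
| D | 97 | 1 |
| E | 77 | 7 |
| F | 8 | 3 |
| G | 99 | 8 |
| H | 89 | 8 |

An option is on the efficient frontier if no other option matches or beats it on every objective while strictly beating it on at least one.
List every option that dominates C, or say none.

A: worse on daily riders (50 vs 111).
B: worse on daily riders (36 vs 111).
D: worse on daily riders (97 vs 111).
E: worse on daily riders (77 vs 111).
F: worse on daily riders (8 vs 111).
G: worse on daily riders (99 vs 111).
H: worse on daily riders (89 vs 111).
No option dominates C.

none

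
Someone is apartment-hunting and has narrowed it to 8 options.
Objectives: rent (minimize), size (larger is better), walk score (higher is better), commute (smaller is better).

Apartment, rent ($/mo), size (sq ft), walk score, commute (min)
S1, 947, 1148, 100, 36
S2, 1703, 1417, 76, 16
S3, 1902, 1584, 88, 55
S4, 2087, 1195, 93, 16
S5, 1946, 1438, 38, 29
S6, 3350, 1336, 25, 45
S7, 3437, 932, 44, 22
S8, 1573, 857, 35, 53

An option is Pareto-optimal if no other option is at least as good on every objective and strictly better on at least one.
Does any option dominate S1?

S2: worse on rent (1703 vs 947).
S3: worse on rent (1902 vs 947).
S4: worse on rent (2087 vs 947).
S5: worse on rent (1946 vs 947).
S6: worse on rent (3350 vs 947).
S7: worse on rent (3437 vs 947).
S8: worse on rent (1573 vs 947).
No option is at least as good as S1 on every objective and strictly better on one.

No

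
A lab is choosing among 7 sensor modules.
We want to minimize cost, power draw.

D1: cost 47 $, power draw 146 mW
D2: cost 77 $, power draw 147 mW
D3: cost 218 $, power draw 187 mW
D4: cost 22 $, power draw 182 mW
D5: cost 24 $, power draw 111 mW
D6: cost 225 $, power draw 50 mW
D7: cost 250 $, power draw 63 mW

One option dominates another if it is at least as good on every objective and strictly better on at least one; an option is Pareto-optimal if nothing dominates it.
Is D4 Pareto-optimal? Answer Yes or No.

D1: worse on cost (47 vs 22).
D2: worse on cost (77 vs 22).
D3: worse on cost (218 vs 22).
D5: worse on cost (24 vs 22).
D6: worse on cost (225 vs 22).
D7: worse on cost (250 vs 22).
No option is at least as good as D4 on every objective and strictly better on one.

Yes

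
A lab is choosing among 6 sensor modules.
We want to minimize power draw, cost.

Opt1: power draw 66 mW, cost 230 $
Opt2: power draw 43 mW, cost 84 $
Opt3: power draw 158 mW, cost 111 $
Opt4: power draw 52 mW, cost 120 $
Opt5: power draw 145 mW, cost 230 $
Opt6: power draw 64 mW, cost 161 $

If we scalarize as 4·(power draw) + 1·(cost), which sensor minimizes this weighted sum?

Opt2

Opt1: 4·66 + 1·230 = 494
Opt2: 4·43 + 1·84 = 256
Opt3: 4·158 + 1·111 = 743
Opt4: 4·52 + 1·120 = 328
Opt5: 4·145 + 1·230 = 810
Opt6: 4·64 + 1·161 = 417
Lowest: Opt2 at 256.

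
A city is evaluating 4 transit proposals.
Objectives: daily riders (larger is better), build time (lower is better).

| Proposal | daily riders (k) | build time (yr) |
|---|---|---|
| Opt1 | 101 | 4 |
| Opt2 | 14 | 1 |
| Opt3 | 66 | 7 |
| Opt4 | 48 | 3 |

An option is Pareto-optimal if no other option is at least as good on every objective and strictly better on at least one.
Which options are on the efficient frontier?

Opt1, Opt2, Opt4

Opt1: not dominated (best daily riders).
Opt2: not dominated (best build time).
Opt3: dominated by Opt1 (daily riders 101≥66, build time 4≤7).
Opt4: not dominated.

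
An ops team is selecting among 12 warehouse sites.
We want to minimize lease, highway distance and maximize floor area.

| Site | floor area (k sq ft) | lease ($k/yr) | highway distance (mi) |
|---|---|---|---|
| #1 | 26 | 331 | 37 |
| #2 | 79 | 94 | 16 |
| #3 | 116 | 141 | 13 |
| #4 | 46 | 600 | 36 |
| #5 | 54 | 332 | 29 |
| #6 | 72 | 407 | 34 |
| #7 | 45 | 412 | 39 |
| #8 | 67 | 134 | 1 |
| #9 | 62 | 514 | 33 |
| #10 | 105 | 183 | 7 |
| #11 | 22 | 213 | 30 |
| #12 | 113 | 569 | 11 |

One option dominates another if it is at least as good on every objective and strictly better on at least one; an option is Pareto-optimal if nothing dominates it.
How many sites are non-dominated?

#1: dominated by #2 (floor area 79≥26, lease 94≤331, highway distance 16≤37).
#2: not dominated (best lease).
#3: not dominated (best floor area).
#4: dominated by #2 (floor area 79≥46, lease 94≤600, highway distance 16≤36).
#5: dominated by #2 (floor area 79≥54, lease 94≤332, highway distance 16≤29).
#6: dominated by #2 (floor area 79≥72, lease 94≤407, highway distance 16≤34).
#7: dominated by #2 (floor area 79≥45, lease 94≤412, highway distance 16≤39).
#8: not dominated (best highway distance).
#9: dominated by #2 (floor area 79≥62, lease 94≤514, highway distance 16≤33).
#10: not dominated.
#11: dominated by #2 (floor area 79≥22, lease 94≤213, highway distance 16≤30).
#12: not dominated.
Pareto-optimal: #2, #3, #8, #10, #12 → 5.

5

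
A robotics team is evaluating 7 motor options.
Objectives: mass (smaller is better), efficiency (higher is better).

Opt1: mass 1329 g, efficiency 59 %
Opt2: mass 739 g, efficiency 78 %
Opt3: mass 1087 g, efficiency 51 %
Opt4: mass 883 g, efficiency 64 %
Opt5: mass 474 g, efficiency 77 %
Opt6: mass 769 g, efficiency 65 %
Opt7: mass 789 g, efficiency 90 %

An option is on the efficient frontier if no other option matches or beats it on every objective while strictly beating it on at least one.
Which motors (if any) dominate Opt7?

none

Opt1: worse on mass (1329 vs 789).
Opt2: worse on efficiency (78 vs 90).
Opt3: worse on mass (1087 vs 789).
Opt4: worse on mass (883 vs 789).
Opt5: worse on efficiency (77 vs 90).
Opt6: worse on efficiency (65 vs 90).
No option dominates Opt7.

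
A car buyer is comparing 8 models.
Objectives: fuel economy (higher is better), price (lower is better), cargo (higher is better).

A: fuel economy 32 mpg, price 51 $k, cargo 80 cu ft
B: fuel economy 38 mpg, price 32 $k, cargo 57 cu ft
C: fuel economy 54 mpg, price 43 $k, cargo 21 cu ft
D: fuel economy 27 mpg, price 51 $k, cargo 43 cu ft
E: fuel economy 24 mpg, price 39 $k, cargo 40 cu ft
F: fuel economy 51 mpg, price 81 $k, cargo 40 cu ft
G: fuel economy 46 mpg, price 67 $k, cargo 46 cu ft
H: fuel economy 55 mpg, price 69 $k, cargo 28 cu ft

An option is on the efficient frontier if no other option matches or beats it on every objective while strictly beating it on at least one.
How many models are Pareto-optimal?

6

A: not dominated (best cargo).
B: not dominated (best price).
C: not dominated.
D: dominated by A (fuel economy 32≥27, price 51≤51, cargo 80≥43).
E: dominated by B (fuel economy 38≥24, price 32≤39, cargo 57≥40).
F: not dominated.
G: not dominated.
H: not dominated (best fuel economy).
Pareto-optimal: A, B, C, F, G, H → 6.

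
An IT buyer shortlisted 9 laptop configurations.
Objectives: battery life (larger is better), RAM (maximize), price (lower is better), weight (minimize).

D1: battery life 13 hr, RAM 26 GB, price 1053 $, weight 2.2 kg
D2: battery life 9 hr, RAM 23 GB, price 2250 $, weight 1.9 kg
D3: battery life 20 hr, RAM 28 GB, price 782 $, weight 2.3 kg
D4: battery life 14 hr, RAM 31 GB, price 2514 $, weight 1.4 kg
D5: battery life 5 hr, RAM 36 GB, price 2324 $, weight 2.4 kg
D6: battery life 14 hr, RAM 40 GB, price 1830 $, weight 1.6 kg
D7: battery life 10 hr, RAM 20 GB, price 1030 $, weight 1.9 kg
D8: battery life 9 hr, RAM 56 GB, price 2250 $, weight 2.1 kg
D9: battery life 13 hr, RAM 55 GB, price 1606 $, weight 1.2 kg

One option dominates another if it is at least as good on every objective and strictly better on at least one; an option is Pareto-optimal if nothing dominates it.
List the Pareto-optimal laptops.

D1: not dominated.
D2: dominated by D6 (battery life 14≥9, RAM 40≥23, price 1830≤2250, weight 1.6≤1.9).
D3: not dominated (best battery life).
D4: not dominated.
D5: dominated by D6 (battery life 14≥5, RAM 40≥36, price 1830≤2324, weight 1.6≤2.4).
D6: not dominated.
D7: not dominated.
D8: not dominated (best RAM).
D9: not dominated (best weight).

D1, D3, D4, D6, D7, D8, D9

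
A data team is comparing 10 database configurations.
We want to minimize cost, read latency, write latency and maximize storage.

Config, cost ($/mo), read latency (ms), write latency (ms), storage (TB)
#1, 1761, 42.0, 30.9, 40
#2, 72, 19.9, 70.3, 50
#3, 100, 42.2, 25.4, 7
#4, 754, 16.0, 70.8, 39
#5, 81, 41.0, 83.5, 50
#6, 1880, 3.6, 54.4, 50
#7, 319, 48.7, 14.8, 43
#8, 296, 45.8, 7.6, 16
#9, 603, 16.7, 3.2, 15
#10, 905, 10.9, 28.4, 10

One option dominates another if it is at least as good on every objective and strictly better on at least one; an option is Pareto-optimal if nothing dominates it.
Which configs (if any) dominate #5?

#2

#2: cost 72≤81, read latency 19.9≤41.0, write latency 70.3≤83.5, storage 50≥50 — dominates #5.
Others (#1, #3, #4, #6, #7, #8, #9, #10) are each worse than #5 on at least one objective.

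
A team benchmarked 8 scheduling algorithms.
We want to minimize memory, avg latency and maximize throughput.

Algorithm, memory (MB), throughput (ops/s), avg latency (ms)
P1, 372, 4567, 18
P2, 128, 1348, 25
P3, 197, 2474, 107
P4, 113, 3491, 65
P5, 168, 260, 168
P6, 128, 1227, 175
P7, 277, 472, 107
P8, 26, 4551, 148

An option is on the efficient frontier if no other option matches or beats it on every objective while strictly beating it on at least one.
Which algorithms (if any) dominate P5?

P2: memory 128≤168, throughput 1348≥260, avg latency 25≤168 — dominates P5.
P4: memory 113≤168, throughput 3491≥260, avg latency 65≤168 — dominates P5.
P8: memory 26≤168, throughput 4551≥260, avg latency 148≤168 — dominates P5.
Others (P1, P3, P6, P7) are each worse than P5 on at least one objective.

P2, P4, P8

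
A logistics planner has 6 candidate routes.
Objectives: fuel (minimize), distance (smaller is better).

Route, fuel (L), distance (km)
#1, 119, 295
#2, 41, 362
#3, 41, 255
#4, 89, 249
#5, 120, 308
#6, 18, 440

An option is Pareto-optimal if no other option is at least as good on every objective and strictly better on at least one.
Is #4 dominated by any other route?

No

#1: worse on fuel (119 vs 89).
#2: worse on distance (362 vs 249).
#3: worse on distance (255 vs 249).
#5: worse on fuel (120 vs 89).
#6: worse on distance (440 vs 249).
No option is at least as good as #4 on every objective and strictly better on one.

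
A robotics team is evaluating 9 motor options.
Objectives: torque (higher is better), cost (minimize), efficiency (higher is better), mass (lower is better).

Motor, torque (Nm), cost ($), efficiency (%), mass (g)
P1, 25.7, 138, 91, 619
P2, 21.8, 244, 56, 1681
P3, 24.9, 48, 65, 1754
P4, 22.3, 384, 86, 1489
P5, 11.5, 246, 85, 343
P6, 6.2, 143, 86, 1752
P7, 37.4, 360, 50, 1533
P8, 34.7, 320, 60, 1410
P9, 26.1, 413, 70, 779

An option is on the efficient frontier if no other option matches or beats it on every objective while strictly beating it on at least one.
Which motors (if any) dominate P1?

none

P2: worse on torque (21.8 vs 25.7).
P3: worse on torque (24.9 vs 25.7).
P4: worse on torque (22.3 vs 25.7).
P5: worse on torque (11.5 vs 25.7).
P6: worse on torque (6.2 vs 25.7).
P7: worse on cost (360 vs 138).
P8: worse on cost (320 vs 138).
P9: worse on cost (413 vs 138).
No option dominates P1.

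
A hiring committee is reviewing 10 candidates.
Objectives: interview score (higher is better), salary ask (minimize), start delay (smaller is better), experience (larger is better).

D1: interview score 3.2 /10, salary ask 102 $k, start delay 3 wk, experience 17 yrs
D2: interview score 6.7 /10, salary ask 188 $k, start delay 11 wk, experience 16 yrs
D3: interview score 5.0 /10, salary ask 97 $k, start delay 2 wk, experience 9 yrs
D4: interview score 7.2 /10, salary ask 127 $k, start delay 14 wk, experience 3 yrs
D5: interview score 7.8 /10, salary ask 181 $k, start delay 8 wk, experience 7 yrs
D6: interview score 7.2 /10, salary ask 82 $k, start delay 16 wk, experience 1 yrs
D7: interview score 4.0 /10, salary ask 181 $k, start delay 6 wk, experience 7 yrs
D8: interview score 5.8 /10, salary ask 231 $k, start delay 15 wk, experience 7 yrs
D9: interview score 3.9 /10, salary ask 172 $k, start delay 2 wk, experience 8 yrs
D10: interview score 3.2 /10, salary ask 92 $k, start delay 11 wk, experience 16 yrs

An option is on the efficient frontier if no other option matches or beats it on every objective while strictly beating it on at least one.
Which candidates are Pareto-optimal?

D1: not dominated (best experience).
D2: not dominated.
D3: not dominated.
D4: not dominated.
D5: not dominated (best interview score).
D6: not dominated (best salary ask).
D7: dominated by D3 (interview score 5.0≥4.0, salary ask 97≤181, start delay 2≤6, experience 9≥7).
D8: dominated by D2 (interview score 6.7≥5.8, salary ask 188≤231, start delay 11≤15, experience 16≥7).
D9: dominated by D3 (interview score 5.0≥3.9, salary ask 97≤172, start delay 2≤2, experience 9≥8).
D10: not dominated.

D1, D2, D3, D4, D5, D6, D10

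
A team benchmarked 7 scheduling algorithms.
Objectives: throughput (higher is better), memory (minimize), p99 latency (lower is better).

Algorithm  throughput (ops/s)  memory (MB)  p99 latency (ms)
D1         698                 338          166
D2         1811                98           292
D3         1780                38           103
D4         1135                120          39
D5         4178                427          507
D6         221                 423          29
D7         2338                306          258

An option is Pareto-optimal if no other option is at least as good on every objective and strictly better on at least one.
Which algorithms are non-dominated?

D2, D3, D4, D5, D6, D7

D1: dominated by D3 (throughput 1780≥698, memory 38≤338, p99 latency 103≤166).
D2: not dominated.
D3: not dominated (best memory).
D4: not dominated.
D5: not dominated (best throughput).
D6: not dominated (best p99 latency).
D7: not dominated.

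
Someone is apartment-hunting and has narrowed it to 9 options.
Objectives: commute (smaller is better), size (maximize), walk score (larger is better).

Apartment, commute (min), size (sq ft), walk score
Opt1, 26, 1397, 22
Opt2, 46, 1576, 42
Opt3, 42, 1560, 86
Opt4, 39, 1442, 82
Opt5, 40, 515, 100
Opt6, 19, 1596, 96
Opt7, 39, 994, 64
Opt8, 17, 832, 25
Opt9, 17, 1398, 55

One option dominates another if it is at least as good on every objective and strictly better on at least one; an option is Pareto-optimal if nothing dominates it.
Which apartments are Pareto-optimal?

Opt5, Opt6, Opt9

Opt1: dominated by Opt6 (commute 19≤26, size 1596≥1397, walk score 96≥22).
Opt2: dominated by Opt6 (commute 19≤46, size 1596≥1576, walk score 96≥42).
Opt3: dominated by Opt6 (commute 19≤42, size 1596≥1560, walk score 96≥86).
Opt4: dominated by Opt6 (commute 19≤39, size 1596≥1442, walk score 96≥82).
Opt5: not dominated (best walk score).
Opt6: not dominated (best size).
Opt7: dominated by Opt4 (commute 39≤39, size 1442≥994, walk score 82≥64).
Opt8: dominated by Opt9 (commute 17≤17, size 1398≥832, walk score 55≥25).
Opt9: not dominated.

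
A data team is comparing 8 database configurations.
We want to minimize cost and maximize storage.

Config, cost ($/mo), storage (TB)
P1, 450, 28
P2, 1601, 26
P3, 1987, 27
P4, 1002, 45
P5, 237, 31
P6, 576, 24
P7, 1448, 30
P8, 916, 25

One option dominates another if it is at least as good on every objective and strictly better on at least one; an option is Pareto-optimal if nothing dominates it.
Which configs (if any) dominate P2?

P1, P4, P5, P7

P1: cost 450≤1601, storage 28≥26 — dominates P2.
P4: cost 1002≤1601, storage 45≥26 — dominates P2.
P5: cost 237≤1601, storage 31≥26 — dominates P2.
P7: cost 1448≤1601, storage 30≥26 — dominates P2.
Others (P3, P6, P8) are each worse than P2 on at least one objective.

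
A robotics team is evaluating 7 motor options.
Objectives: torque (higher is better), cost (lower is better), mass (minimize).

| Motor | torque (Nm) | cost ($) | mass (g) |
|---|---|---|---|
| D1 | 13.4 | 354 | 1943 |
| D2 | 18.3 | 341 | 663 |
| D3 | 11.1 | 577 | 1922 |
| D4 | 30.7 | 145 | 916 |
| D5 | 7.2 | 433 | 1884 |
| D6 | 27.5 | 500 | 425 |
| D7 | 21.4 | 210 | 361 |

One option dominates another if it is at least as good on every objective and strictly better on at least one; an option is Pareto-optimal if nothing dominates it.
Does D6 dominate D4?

D6 vs D4: D6 is worse on torque (27.5 vs 30.7), so it does not dominate D4.

No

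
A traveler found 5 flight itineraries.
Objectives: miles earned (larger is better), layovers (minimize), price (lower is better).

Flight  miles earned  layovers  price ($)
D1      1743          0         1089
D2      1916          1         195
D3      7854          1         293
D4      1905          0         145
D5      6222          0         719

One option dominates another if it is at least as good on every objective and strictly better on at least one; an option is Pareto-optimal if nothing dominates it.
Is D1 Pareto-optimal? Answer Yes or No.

No

D4 vs D1: miles earned 1905≥1743, layovers 0≤0, price 145≤1089 — D4 is at least as good on every objective and strictly better on at least one, so D4 dominates D1.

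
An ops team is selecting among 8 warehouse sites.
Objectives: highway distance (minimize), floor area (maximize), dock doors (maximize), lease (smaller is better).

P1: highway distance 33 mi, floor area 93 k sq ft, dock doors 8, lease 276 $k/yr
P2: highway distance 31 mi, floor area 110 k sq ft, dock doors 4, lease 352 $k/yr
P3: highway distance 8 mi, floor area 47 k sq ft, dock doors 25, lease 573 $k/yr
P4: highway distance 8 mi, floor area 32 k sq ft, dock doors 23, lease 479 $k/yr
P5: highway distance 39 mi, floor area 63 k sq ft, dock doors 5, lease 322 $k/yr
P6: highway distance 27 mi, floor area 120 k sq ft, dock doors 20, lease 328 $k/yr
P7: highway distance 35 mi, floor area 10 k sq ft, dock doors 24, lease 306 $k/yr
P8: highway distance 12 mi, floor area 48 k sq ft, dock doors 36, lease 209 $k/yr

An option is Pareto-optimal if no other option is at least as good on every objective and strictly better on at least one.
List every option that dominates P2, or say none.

P6: highway distance 27≤31, floor area 120≥110, dock doors 20≥4, lease 328≤352 — dominates P2.
Others (P1, P3, P4, P5, P7, P8) are each worse than P2 on at least one objective.

P6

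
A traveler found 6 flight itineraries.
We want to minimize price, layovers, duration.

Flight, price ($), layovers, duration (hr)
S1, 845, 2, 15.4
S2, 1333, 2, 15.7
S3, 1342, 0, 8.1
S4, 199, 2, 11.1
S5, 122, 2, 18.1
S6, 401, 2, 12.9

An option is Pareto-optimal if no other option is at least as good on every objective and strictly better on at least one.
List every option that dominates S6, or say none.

S4: price 199≤401, layovers 2≤2, duration 11.1≤12.9 — dominates S6.
Others (S1, S2, S3, S5) are each worse than S6 on at least one objective.

S4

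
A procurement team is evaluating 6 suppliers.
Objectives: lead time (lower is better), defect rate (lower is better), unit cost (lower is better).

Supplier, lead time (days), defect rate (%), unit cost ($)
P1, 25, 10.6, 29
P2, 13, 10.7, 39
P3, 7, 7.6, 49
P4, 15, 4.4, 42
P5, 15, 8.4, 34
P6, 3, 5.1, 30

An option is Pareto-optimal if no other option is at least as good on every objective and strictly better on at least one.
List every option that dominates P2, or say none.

P6: lead time 3≤13, defect rate 5.1≤10.7, unit cost 30≤39 — dominates P2.
Others (P1, P3, P4, P5) are each worse than P2 on at least one objective.

P6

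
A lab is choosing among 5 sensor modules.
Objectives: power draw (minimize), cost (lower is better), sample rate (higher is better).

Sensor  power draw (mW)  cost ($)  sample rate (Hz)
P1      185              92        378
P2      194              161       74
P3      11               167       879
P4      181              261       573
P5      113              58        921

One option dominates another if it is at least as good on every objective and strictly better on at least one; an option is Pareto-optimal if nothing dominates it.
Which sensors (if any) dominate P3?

none

P1: worse on power draw (185 vs 11).
P2: worse on power draw (194 vs 11).
P4: worse on power draw (181 vs 11).
P5: worse on power draw (113 vs 11).
No option dominates P3.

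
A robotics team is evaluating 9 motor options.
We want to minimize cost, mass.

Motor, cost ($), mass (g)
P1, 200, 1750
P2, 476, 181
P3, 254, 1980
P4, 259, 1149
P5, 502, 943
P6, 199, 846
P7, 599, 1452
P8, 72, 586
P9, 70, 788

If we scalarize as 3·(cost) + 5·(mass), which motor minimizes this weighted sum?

P1: 3·200 + 5·1750 = 9350
P2: 3·476 + 5·181 = 2333
P3: 3·254 + 5·1980 = 10662
P4: 3·259 + 5·1149 = 6522
P5: 3·502 + 5·943 = 6221
P6: 3·199 + 5·846 = 4827
P7: 3·599 + 5·1452 = 9057
P8: 3·72 + 5·586 = 3146
P9: 3·70 + 5·788 = 4150
Lowest: P2 at 2333.

P2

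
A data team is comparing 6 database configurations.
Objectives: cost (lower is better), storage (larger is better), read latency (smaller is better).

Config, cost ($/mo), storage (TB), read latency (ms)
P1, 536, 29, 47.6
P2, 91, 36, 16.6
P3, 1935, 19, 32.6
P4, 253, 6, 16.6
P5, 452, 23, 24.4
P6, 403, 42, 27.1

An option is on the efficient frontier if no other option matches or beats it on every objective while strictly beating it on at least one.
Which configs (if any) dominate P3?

P2, P5, P6

P2: cost 91≤1935, storage 36≥19, read latency 16.6≤32.6 — dominates P3.
P5: cost 452≤1935, storage 23≥19, read latency 24.4≤32.6 — dominates P3.
P6: cost 403≤1935, storage 42≥19, read latency 27.1≤32.6 — dominates P3.
Others (P1, P4) are each worse than P3 on at least one objective.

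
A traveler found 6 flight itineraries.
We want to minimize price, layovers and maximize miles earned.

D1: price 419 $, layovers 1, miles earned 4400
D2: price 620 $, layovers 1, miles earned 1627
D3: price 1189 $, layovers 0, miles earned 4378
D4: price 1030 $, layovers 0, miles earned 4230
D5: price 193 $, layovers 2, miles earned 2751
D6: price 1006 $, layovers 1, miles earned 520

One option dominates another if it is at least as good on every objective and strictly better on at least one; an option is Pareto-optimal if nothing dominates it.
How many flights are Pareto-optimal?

D1: not dominated (best miles earned).
D2: dominated by D1 (price 419≤620, layovers 1≤1, miles earned 4400≥1627).
D3: not dominated.
D4: not dominated.
D5: not dominated (best price).
D6: dominated by D1 (price 419≤1006, layovers 1≤1, miles earned 4400≥520).
Pareto-optimal: D1, D3, D4, D5 → 4.

4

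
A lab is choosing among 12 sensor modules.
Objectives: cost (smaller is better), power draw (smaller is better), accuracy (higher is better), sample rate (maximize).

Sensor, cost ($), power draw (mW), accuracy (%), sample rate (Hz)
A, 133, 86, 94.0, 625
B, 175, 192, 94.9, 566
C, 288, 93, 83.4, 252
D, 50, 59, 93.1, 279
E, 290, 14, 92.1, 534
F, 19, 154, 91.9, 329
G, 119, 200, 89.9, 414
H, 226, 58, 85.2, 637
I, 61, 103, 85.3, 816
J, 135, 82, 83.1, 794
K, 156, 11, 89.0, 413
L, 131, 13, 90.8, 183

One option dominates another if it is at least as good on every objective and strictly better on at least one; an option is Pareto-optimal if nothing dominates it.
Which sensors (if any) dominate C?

A, D, H, K

A: cost 133≤288, power draw 86≤93, accuracy 94.0≥83.4, sample rate 625≥252 — dominates C.
D: cost 50≤288, power draw 59≤93, accuracy 93.1≥83.4, sample rate 279≥252 — dominates C.
H: cost 226≤288, power draw 58≤93, accuracy 85.2≥83.4, sample rate 637≥252 — dominates C.
K: cost 156≤288, power draw 11≤93, accuracy 89.0≥83.4, sample rate 413≥252 — dominates C.
Others (B, E, F, G, I, J, L) are each worse than C on at least one objective.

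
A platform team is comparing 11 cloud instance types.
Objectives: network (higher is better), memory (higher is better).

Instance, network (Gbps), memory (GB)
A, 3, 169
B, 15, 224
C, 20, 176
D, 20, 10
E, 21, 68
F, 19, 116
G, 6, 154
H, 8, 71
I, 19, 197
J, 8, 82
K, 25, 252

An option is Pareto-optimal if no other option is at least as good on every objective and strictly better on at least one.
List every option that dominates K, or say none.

A: worse on network (3 vs 25).
B: worse on network (15 vs 25).
C: worse on network (20 vs 25).
D: worse on network (20 vs 25).
E: worse on network (21 vs 25).
F: worse on network (19 vs 25).
G: worse on network (6 vs 25).
H: worse on network (8 vs 25).
I: worse on network (19 vs 25).
J: worse on network (8 vs 25).
No option dominates K.

none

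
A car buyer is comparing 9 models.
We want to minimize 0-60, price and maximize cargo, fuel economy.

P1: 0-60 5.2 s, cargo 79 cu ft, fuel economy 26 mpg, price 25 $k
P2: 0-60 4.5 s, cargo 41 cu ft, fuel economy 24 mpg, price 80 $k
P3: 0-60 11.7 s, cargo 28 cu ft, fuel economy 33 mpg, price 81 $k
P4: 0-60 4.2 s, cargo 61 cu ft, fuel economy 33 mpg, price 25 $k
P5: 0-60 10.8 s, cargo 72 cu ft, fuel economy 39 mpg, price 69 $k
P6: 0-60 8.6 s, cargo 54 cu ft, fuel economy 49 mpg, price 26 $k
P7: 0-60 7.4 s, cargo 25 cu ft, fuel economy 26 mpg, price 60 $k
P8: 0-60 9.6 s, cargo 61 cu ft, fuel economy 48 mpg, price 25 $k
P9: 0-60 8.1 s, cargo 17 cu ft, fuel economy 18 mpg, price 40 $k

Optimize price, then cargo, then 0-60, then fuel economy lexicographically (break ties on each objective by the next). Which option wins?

First minimize price: best is 25, kept {P1, P4, P8}.
Then maximize cargo: best is 79, kept {P1}.

P1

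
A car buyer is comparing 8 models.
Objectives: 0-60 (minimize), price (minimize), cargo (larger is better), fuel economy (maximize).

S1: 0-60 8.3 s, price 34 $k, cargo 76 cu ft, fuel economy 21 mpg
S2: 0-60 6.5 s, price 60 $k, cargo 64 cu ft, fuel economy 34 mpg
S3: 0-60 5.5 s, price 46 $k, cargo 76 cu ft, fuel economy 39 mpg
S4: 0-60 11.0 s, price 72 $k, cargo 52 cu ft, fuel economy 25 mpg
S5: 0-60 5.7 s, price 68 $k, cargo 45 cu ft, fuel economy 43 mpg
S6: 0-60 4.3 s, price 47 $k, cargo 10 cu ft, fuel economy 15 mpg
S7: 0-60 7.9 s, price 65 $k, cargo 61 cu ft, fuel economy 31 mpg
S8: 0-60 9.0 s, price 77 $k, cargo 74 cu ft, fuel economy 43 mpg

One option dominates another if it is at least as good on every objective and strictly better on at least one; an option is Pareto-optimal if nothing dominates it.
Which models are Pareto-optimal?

S1, S3, S5, S6, S8

S1: not dominated (best price).
S2: dominated by S3 (0-60 5.5≤6.5, price 46≤60, cargo 76≥64, fuel economy 39≥34).
S3: not dominated.
S4: dominated by S2 (0-60 6.5≤11.0, price 60≤72, cargo 64≥52, fuel economy 34≥25).
S5: not dominated.
S6: not dominated (best 0-60).
S7: dominated by S2 (0-60 6.5≤7.9, price 60≤65, cargo 64≥61, fuel economy 34≥31).
S8: not dominated.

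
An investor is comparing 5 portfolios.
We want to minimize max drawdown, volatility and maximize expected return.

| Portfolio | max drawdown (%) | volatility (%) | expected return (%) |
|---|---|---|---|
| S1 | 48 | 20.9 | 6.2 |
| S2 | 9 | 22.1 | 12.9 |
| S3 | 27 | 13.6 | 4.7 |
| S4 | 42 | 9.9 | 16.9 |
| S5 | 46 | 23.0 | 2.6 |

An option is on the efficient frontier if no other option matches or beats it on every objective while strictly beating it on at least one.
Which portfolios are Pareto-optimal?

S1: dominated by S4 (max drawdown 42≤48, volatility 9.9≤20.9, expected return 16.9≥6.2).
S2: not dominated (best max drawdown).
S3: not dominated.
S4: not dominated (best volatility).
S5: dominated by S2 (max drawdown 9≤46, volatility 22.1≤23.0, expected return 12.9≥2.6).

S2, S3, S4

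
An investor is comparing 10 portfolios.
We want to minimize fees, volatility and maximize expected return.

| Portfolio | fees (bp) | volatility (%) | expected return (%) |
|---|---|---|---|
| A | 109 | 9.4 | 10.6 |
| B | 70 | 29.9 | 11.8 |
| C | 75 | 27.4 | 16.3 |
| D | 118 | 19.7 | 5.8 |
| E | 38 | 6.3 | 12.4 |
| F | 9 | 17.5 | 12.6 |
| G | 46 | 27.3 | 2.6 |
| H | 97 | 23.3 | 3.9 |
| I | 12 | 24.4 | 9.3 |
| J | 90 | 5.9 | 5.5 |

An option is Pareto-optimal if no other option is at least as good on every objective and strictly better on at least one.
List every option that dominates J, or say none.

none

A: worse on fees (109 vs 90).
B: worse on volatility (29.9 vs 5.9).
C: worse on volatility (27.4 vs 5.9).
D: worse on fees (118 vs 90).
E: worse on volatility (6.3 vs 5.9).
F: worse on volatility (17.5 vs 5.9).
G: worse on volatility (27.3 vs 5.9).
H: worse on fees (97 vs 90).
I: worse on volatility (24.4 vs 5.9).
No option dominates J.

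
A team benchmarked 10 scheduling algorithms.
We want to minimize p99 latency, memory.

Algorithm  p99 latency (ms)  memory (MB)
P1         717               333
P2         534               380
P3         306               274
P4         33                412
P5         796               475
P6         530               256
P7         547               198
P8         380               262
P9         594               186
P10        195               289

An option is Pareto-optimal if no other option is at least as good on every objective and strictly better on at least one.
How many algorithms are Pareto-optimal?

7

P1: dominated by P3 (p99 latency 306≤717, memory 274≤333).
P2: dominated by P3 (p99 latency 306≤534, memory 274≤380).
P3: not dominated.
P4: not dominated (best p99 latency).
P5: dominated by P1 (p99 latency 717≤796, memory 333≤475).
P6: not dominated.
P7: not dominated.
P8: not dominated.
P9: not dominated (best memory).
P10: not dominated.
Pareto-optimal: P3, P4, P6, P7, P8, P9, P10 → 7.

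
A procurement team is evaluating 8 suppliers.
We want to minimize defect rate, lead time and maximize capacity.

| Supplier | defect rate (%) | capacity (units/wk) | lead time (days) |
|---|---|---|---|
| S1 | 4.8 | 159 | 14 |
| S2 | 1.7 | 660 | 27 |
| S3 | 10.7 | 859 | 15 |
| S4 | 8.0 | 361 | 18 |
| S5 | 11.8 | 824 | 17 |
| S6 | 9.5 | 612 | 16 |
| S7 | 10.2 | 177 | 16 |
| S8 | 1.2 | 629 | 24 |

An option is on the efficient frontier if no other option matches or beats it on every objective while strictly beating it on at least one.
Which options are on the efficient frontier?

S1: not dominated (best lead time).
S2: not dominated.
S3: not dominated (best capacity).
S4: not dominated.
S5: dominated by S3 (defect rate 10.7≤11.8, capacity 859≥824, lead time 15≤17).
S6: not dominated.
S7: dominated by S6 (defect rate 9.5≤10.2, capacity 612≥177, lead time 16≤16).
S8: not dominated (best defect rate).

S1, S2, S3, S4, S6, S8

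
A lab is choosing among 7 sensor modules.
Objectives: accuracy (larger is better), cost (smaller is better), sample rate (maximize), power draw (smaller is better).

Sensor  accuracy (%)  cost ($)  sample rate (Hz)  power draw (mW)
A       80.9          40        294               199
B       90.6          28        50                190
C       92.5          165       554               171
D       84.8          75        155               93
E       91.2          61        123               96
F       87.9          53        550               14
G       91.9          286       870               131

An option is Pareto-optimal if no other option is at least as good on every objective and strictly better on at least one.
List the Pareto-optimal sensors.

A: not dominated.
B: not dominated (best cost).
C: not dominated (best accuracy).
D: dominated by F (accuracy 87.9≥84.8, cost 53≤75, sample rate 550≥155, power draw 14≤93).
E: not dominated.
F: not dominated (best power draw).
G: not dominated (best sample rate).

A, B, C, E, F, G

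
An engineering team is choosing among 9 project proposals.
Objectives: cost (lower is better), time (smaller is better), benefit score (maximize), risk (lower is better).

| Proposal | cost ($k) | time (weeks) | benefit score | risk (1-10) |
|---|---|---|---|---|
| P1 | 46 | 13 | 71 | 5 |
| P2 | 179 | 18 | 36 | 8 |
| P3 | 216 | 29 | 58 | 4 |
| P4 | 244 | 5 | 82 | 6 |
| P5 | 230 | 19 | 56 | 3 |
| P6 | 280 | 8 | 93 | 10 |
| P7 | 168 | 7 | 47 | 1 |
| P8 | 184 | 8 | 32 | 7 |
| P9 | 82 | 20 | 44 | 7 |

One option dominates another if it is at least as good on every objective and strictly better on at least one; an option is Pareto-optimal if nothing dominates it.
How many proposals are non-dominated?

P1: not dominated (best cost).
P2: dominated by P1 (cost 46≤179, time 13≤18, benefit score 71≥36, risk 5≤8).
P3: not dominated.
P4: not dominated (best time).
P5: not dominated.
P6: not dominated (best benefit score).
P7: not dominated (best risk).
P8: dominated by P7 (cost 168≤184, time 7≤8, benefit score 47≥32, risk 1≤7).
P9: dominated by P1 (cost 46≤82, time 13≤20, benefit score 71≥44, risk 5≤7).
Pareto-optimal: P1, P3, P4, P5, P6, P7 → 6.

6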